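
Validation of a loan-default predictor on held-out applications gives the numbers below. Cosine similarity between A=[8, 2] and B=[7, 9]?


A·B = 8·7 + 2·9 = 74
‖A‖ = √68 = 8.2462, ‖B‖ = √130 = 11.4018
cos = 74/(√68·√130) = 74/√8840 = 0.7871

0.7871


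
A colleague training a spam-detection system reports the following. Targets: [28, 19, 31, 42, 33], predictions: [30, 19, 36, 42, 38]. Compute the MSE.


Squared errors: (28-30)²=4, (19-19)²=0, (31-36)²=25, (42-42)²=0, (33-38)²=25
Sum = 54
MSE = 54/5 = 54/5

54/5


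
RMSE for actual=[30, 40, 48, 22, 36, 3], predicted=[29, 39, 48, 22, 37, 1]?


MSE = 7/6 = 1.1667
RMSE = √(7/6) = 1.0801

1.0801


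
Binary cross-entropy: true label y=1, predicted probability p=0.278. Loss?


BCE = -[y·ln(p) + (1-y)·ln(1-p)]
= -1·ln(0.278) - 0
= -ln(0.278) = 1.2801

1.2801


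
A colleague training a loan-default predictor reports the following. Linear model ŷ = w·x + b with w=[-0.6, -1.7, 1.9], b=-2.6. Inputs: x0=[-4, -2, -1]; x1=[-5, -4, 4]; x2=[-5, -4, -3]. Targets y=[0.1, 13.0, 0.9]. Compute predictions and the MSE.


ŷ0 = (-0.6)·(-4) + (-1.7)·(-2) + (1.9)·(-1) - 2.6 = 1.3
ŷ1 = (-0.6)·(-5) + (-1.7)·(-4) + (1.9)·(4) - 2.6 = 14.8
ŷ2 = (-0.6)·(-5) + (-1.7)·(-4) + (1.9)·(-3) - 2.6 = 1.5
errors² = [1.44, 3.24, 0.36]
MSE = 5.0400/3 = 1.68

1.68


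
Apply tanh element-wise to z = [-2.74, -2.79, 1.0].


tanh(-2.74) = -0.9917
tanh(-2.79) = -0.9925
tanh(1.0) = 0.7616
result = [-0.9917, -0.9925, 0.7616]

[-0.9917, -0.9925, 0.7616]


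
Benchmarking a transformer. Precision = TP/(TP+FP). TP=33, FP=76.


Precision = TP/(TP+FP)
= 33/(33+76)
= 33/109 = 30.28%

30.28%


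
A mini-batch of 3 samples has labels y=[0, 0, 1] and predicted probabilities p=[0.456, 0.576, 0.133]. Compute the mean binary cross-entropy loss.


L[0] = -ln(1-0.456) = -ln(0.544) = 0.6088
L[1] = -ln(1-0.576) = -ln(0.424) = 0.858
L[2] = -ln(0.133) = 2.0174
mean = (0.6088 + 0.858 + 2.0174)/3 = 1.1614

1.1614


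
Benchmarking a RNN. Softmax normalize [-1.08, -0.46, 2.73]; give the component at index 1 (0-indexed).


Exponentials: e^-1.08=0.3396, e^-0.46=0.6313, e^2.73=15.3329
Sum = 16.3038
Softmax = [0.0208, 0.0387, 0.9405]
p[1] = 0.6313/16.3038 = 0.0387

0.0387


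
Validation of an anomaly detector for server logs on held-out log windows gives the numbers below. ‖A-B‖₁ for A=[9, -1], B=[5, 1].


d = |9-5| + |-1-1|
  = 4 + 2
  = 6

6


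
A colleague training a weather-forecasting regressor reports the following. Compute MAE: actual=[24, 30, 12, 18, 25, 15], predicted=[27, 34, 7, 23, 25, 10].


Absolute errors: |24-27|=3, |30-34|=4, |12-7|=5, |18-23|=5, |25-25|=0, |15-10|=5
Sum = 22
MAE = 22/6 = 11/3

11/3


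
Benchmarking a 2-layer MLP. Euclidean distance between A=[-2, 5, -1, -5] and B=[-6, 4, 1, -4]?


d = √((-2+ 6)² + (5-4)² + (-1-1)² + (-5+ 4)²)
  = √(16 + 1 + 4 + 1)
  = √22 = 4.6904

4.6904


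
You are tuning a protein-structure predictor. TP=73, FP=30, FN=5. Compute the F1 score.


Precision = 73/103 = 0.7087
Recall = 73/78 = 0.9359
F1 = 2·P·R/(P+R) = 2·TP/(2·TP+FP+FN) = 146/(146+30+5) = 146/181 = 0.8066

0.8066


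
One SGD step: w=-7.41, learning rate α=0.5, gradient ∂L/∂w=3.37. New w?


w_new = w - α·∇
= -7.41 - 0.5·3.37
= -7.41 - 1.685
= -9.095

-9.095


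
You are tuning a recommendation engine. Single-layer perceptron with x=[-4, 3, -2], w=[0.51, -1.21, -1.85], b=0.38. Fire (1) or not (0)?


z = (-4)·(0.51) + (3)·(-1.21) + (-2)·(-1.85) + 0.38
  = -1.59
step(z) = 0 (z<0)

0


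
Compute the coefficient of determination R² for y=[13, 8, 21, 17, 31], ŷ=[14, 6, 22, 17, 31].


ȳ = 18
SS_res = Σ(y-ŷ)² = 6
SS_tot = Σ(y-ȳ)² = 304
R² = 1 - SS_res/SS_tot = 1 - 0.0197 = 0.9803

0.9803


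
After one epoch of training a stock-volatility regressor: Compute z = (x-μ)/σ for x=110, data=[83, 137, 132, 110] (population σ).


μ = 115.5, σ = 21.3366
z = (110 - 115.5)/21.3366 = -0.2578

-0.2578


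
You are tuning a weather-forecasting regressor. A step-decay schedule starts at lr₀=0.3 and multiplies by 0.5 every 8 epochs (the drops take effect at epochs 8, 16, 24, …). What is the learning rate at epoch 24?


n_drops = ⌊24/8⌋ = 3
lr = 0.3·0.5^3 = 0.3·0.125 = 0.0375

0.0375


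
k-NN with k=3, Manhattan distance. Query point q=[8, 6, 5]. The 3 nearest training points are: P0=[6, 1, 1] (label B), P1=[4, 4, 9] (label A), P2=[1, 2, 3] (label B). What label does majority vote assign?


d(q,P0) = 11  (label B)
d(q,P1) = 10  (label A)
d(q,P2) = 13  (label B)
Votes: A=1, B=2
Majority → B

B


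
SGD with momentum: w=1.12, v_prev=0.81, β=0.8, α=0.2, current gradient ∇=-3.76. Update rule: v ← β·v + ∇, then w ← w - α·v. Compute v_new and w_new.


v_new = 0.8·0.81 - 3.76 = 0.648 - 3.76 = -3.112
w_new = 1.12 - 0.2·-3.112 = 1.12 + 0.6224 = 1.7424

v_new=-3.112, w_new=1.7424


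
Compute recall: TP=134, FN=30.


Recall = TP/(TP+FN)
= 134/(134+30)
= 134/164 = 81.71%

81.71%


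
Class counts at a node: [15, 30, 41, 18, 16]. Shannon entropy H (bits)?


Probabilities: [15/120, 30/120, 41/120, 18/120, 16/120] ≈ [0.125, 0.25, 0.3417, 0.15, 0.1333]
H = -((15/120)·log₂(15/120) + (30/120)·log₂(30/120) + (41/120)·log₂(41/120) + (18/120)·log₂(18/120) + (16/120)·log₂(16/120))
  = 2.2025 bits

2.2025 bits


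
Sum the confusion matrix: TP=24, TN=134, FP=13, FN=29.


Total = TP + TN + FP + FN
= 24 + 134 + 13 + 29
= 200
(Predicted positive: 37, predicted negative: 163)

200


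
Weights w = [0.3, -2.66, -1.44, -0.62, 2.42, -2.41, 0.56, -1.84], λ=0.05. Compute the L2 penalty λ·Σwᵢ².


‖w‖₂² = (0.3)² + (-2.66)² + (-1.44)² + (-0.62)² + (2.42)² + (-2.41)² + (0.56)² + (-1.84)²
     = 0.09 + 7.0756 + 2.0736 + 0.3844 + 5.8564 + 5.8081 + 0.3136 + 3.3856
     = 24.9873
λ·‖w‖₂² = 0.05·24.9873 = 1.249365

1.249365


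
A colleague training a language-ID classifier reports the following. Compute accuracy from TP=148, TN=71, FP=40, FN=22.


Accuracy = (TP+TN)/(TP+TN+FP+FN)
= (148+71)/(281)
= 219/281 = 77.94%

77.94%


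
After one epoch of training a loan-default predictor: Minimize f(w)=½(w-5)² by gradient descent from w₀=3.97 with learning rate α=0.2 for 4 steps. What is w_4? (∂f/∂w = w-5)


step 1: grad = 3.97-5 = -1.03; w = 3.97 - 0.2·(-1.03) = 4.176
step 2: grad = 4.176-5 = -0.824; w = 4.176 - 0.2·(-0.824) = 4.3408
step 3: grad = 4.3408-5 = -0.6592; w = 4.3408 - 0.2·(-0.6592) = 4.47264
step 4: grad = 4.47264-5 = -0.52736; w = 4.47264 - 0.2·(-0.52736) = 4.578112

4.578112


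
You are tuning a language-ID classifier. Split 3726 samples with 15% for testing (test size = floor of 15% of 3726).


Test = ⌊3726·15/100⌋ = 558
Train = 3726 - 558 = 3168

Train: 3168, Test: 558


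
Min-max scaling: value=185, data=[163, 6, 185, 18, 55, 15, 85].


min=6, max=185
(185-6)/(185-6) = 179/179 = 1.0

1.0


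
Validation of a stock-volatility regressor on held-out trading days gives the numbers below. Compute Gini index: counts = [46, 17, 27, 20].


Probabilities: [46/110, 17/110, 27/110, 20/110] ≈ [0.4182, 0.1545, 0.2455, 0.1818]
Σpᵢ² = (2116 + 289 + 729 + 400)/110² = 3534/12100
Gini = 1 - Σpᵢ² = 1 - 3534/12100 = 0.7079

0.7079


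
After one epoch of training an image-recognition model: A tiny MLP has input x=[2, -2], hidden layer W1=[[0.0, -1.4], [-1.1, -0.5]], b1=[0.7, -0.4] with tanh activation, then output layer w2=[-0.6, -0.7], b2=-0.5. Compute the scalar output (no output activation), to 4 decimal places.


z1[0] = (0.0)·(2) + (-1.4)·(-2) + 0.7 = 3.5
z1[1] = (-1.1)·(2) + (-0.5)·(-2) - 0.4 = -1.6
h = tanh(z1) = [0.9982, -0.9217]
output = (-0.6)·(0.9982) + (-0.7)·(-0.9217) - 0.5 = -0.4537

-0.4537


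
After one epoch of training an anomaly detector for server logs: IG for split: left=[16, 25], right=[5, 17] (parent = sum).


Parent = [21, 42], H_parent = 0.9183
H_left = 0.965 (n=41), H_right = 0.7732 (n=22)
H_children = (41/63)·0.965 + (22/63)·0.7732 = 0.898
IG = 0.9183 - 0.898 = 0.0203

0.0203


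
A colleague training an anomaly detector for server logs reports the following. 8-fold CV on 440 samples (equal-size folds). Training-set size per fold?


Fold size = 440/8 = 55
Training per fold = 440 - 55 = 385

385


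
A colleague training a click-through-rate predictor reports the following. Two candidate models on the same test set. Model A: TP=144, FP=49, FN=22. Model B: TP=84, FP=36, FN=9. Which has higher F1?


Model A: P=144/193=0.7461, R=144/166=0.8675, F1=2PR/(P+R)=2TP/(2TP+FP+FN)=288/359=0.8022
Model B: P=84/120=0.7, R=84/93=0.9032, F1=2PR/(P+R)=2TP/(2TP+FP+FN)=168/213=0.7887
0.8022 > 0.7887 → Model A

Model A


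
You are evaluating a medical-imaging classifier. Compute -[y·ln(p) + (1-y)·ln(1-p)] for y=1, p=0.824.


BCE = -[y·ln(p) + (1-y)·ln(1-p)]
= -1·ln(0.824) - 0
= -ln(0.824) = 0.1936

0.1936


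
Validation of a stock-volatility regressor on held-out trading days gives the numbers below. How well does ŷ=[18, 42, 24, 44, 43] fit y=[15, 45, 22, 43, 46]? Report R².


ȳ = 34.2
SS_res = Σ(y-ŷ)² = 32
SS_tot = Σ(y-ȳ)² = 850.8
R² = 1 - SS_res/SS_tot = 1 - 0.0376 = 0.9624

0.9624


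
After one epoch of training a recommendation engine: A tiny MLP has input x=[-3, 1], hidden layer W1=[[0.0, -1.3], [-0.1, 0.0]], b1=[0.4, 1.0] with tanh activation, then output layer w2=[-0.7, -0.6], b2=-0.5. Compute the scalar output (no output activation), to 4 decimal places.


z1[0] = (0.0)·(-3) + (-1.3)·(1) + 0.4 = -0.9
z1[1] = (-0.1)·(-3) + (0.0)·(1) + 1.0 = 1.3
h = tanh(z1) = [-0.7163, 0.8617]
output = (-0.7)·(-0.7163) + (-0.6)·(0.8617) - 0.5 = -0.5156

-0.5156


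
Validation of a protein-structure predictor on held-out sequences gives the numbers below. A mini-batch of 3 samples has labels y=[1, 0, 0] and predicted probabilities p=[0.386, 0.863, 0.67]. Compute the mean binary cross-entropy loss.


L[0] = -ln(0.386) = 0.9519
L[1] = -ln(1-0.863) = -ln(0.137) = 1.9878
L[2] = -ln(1-0.67) = -ln(0.33) = 1.1087
mean = (0.9519 + 1.9878 + 1.1087)/3 = 1.3495

1.3495


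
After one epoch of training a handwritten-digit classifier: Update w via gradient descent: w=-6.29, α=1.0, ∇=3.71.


w_new = w - α·∇
= -6.29 - 1.0·3.71
= -6.29 - 3.71
= -10

-10


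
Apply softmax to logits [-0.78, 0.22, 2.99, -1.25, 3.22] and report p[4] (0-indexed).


Exponentials: e^-0.78=0.4584, e^0.22=1.2461, e^2.99=19.8857, e^-1.25=0.2865, e^3.22=25.0281
Sum = 46.9048
Softmax = [0.0098, 0.0266, 0.424, 0.0061, 0.5336]
p[4] = 25.0281/46.9048 = 0.5336

0.5336


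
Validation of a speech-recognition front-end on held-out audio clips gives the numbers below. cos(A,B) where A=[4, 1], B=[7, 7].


A·B = 4·7 + 1·7 = 35
‖A‖ = √17 = 4.1231, ‖B‖ = √98 = 9.8995
cos = 35/(√17·√98) = 35/√1666 = 0.8575

0.8575


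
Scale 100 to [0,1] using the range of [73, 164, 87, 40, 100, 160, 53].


min=40, max=164
(100-40)/(164-40) = 60/124 = 0.4839

0.4839


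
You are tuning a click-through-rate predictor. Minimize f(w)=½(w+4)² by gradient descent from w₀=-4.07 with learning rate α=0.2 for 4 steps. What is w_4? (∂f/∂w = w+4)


step 1: grad = -4.07+4 = -0.07; w = -4.07 - 0.2·(-0.07) = -4.056
step 2: grad = -4.056+4 = -0.056; w = -4.056 - 0.2·(-0.056) = -4.0448
step 3: grad = -4.0448+4 = -0.0448; w = -4.0448 - 0.2·(-0.0448) = -4.03584
step 4: grad = -4.03584+4 = -0.03584; w = -4.03584 - 0.2·(-0.03584) = -4.028672

-4.028672


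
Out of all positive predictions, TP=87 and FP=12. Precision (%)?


Precision = TP/(TP+FP)
= 87/(87+12)
= 87/99 = 87.88%

87.88%


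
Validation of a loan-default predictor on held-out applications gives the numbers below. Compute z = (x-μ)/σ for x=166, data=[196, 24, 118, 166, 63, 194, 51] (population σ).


μ = 116, σ = 65.9935
z = (166 - 116)/65.9935 = 0.7577

0.7577


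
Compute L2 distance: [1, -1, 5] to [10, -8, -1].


d = √((1-10)² + (-1+ 8)² + (5+ 1)²)
  = √(81 + 49 + 36)
  = √166 = 12.8841

12.8841


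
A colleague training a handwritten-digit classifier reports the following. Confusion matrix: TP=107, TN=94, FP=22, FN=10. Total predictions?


Total = TP + TN + FP + FN
= 107 + 94 + 22 + 10
= 233
(Predicted positive: 129, predicted negative: 104)

233


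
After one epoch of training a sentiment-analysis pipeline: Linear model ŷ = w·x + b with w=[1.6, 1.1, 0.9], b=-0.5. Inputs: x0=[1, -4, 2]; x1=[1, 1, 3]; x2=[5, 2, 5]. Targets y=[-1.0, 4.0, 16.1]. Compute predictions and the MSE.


ŷ0 = (1.6)·(1) + (1.1)·(-4) + (0.9)·(2) - 0.5 = -1.5
ŷ1 = (1.6)·(1) + (1.1)·(1) + (0.9)·(3) - 0.5 = 4.9
ŷ2 = (1.6)·(5) + (1.1)·(2) + (0.9)·(5) - 0.5 = 14.2
errors² = [0.25, 0.81, 3.61]
MSE = 4.6700/3 = 1.5567

1.5567


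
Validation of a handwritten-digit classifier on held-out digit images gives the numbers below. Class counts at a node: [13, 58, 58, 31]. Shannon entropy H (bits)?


Probabilities: [13/160, 58/160, 58/160, 31/160] ≈ [0.0813, 0.3625, 0.3625, 0.1938]
H = -((13/160)·log₂(13/160) + (58/160)·log₂(58/160) + (58/160)·log₂(58/160) + (31/160)·log₂(31/160))
  = 1.8144 bits

1.8144 bits


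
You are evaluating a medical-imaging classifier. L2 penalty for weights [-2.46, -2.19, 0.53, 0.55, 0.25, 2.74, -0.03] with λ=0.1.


‖w‖₂² = (-2.46)² + (-2.19)² + (0.53)² + (0.55)² + (0.25)² + (2.74)² + (-0.03)²
     = 6.0516 + 4.7961 + 0.2809 + 0.3025 + 0.0625 + 7.5076 + 0.0009
     = 19.0021
λ·‖w‖₂² = 0.1·19.0021 = 1.90021

1.90021


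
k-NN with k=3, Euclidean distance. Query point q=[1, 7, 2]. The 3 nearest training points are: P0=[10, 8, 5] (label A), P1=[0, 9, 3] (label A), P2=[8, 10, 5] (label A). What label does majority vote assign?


d(q,P0) = 9.5394  (label A)
d(q,P1) = 2.4495  (label A)
d(q,P2) = 8.1854  (label A)
Votes: A=3, B=0
Majority → A

A


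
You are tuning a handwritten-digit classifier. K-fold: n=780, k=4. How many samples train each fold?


Fold size = 780/4 = 195
Training per fold = 780 - 195 = 585

585


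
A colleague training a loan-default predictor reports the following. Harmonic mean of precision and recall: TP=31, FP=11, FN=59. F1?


Precision = 31/42 = 0.7381
Recall = 31/90 = 0.3444
F1 = 2·P·R/(P+R) = 2·TP/(2·TP+FP+FN) = 62/(62+11+59) = 62/132 = 0.4697

0.4697


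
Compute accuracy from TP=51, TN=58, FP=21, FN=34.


Accuracy = (TP+TN)/(TP+TN+FP+FN)
= (51+58)/(164)
= 109/164 = 66.46%

66.46%


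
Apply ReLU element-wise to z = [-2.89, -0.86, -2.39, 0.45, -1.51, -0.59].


ReLU(-2.89) = max(0, -2.89) = 0.0
ReLU(-0.86) = max(0, -0.86) = 0.0
ReLU(-2.39) = max(0, -2.39) = 0.0
ReLU(0.45) = max(0, 0.45) = 0.45
ReLU(-1.51) = max(0, -1.51) = 0.0
ReLU(-0.59) = max(0, -0.59) = 0.0
result = [0.0, 0.0, 0.0, 0.45, 0.0, 0.0]

[0.0, 0.0, 0.0, 0.45, 0.0, 0.0]


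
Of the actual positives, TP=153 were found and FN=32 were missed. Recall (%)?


Recall = TP/(TP+FN)
= 153/(153+32)
= 153/185 = 82.7%

82.7%


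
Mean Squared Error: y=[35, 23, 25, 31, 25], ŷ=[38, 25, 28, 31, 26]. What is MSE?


Squared errors: (35-38)²=9, (23-25)²=4, (25-28)²=9, (31-31)²=0, (25-26)²=1
Sum = 23
MSE = 23/5 = 23/5

23/5


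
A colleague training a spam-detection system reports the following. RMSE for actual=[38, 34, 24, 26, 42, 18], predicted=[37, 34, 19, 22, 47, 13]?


MSE = 92/6 = 15.3333
RMSE = √(92/6) = 3.9158

3.9158


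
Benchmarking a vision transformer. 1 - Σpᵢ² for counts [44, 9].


Probabilities: [44/53, 9/53] ≈ [0.8302, 0.1698]
Σpᵢ² = (1936 + 81)/53² = 2017/2809
Gini = 1 - Σpᵢ² = 1 - 2017/2809 = 0.282

0.282


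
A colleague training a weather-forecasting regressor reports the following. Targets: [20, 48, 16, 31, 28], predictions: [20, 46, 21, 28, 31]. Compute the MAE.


Absolute errors: |20-20|=0, |48-46|=2, |16-21|=5, |31-28|=3, |28-31|=3
Sum = 13
MAE = 13/5 = 13/5

13/5


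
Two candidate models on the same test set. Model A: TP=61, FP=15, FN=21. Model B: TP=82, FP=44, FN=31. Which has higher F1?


Model A: P=61/76=0.8026, R=61/82=0.7439, F1=2PR/(P+R)=2TP/(2TP+FP+FN)=122/158=0.7722
Model B: P=82/126=0.6508, R=82/113=0.7257, F1=2PR/(P+R)=2TP/(2TP+FP+FN)=164/239=0.6862
0.7722 > 0.6862 → Model A

Model A


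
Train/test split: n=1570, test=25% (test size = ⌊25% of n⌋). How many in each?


Test = ⌊1570·25/100⌋ = 392
Train = 1570 - 392 = 1178

Train: 1178, Test: 392


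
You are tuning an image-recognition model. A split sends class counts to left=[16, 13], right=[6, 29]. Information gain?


Parent = [22, 42], H_parent = 0.9284
H_left = 0.9923 (n=29), H_right = 0.661 (n=35)
H_children = (29/64)·0.9923 + (35/64)·0.661 = 0.8111
IG = 0.9284 - 0.8111 = 0.1173

0.1173


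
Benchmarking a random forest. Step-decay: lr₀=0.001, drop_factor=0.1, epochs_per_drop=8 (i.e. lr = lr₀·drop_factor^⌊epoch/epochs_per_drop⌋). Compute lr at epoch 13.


n_drops = ⌊13/8⌋ = 1
lr = 0.001·0.1^1 = 0.001·0.1 = 0.0001

0.0001


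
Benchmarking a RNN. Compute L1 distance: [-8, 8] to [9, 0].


d = |-8-9| + |8-0|
  = 17 + 8
  = 25

25


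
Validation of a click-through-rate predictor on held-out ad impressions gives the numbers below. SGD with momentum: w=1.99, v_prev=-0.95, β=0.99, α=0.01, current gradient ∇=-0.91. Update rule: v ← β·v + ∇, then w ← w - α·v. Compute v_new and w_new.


v_new = 0.99·-0.95 - 0.91 = -0.9405 - 0.91 = -1.8505
w_new = 1.99 - 0.01·-1.8505 = 1.99 + 0.018505 = 2.008505

v_new=-1.8505, w_new=2.008505


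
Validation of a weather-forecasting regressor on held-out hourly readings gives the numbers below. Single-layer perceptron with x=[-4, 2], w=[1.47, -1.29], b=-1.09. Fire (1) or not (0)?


z = (-4)·(1.47) + (2)·(-1.29) - 1.09
  = -9.55
step(z) = 0 (z<0)

0


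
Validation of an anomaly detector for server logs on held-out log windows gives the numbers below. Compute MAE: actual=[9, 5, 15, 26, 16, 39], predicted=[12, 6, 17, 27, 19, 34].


Absolute errors: |9-12|=3, |5-6|=1, |15-17|=2, |26-27|=1, |16-19|=3, |39-34|=5
Sum = 15
MAE = 15/6 = 5/2

5/2


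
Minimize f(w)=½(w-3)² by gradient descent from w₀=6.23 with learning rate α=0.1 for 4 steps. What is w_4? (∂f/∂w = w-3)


step 1: grad = 6.23-3 = 3.23; w = 6.23 - 0.1·(3.23) = 5.907
step 2: grad = 5.907-3 = 2.907; w = 5.907 - 0.1·(2.907) = 5.6163
step 3: grad = 5.6163-3 = 2.6163; w = 5.6163 - 0.1·(2.6163) = 5.35467
step 4: grad = 5.35467-3 = 2.35467; w = 5.35467 - 0.1·(2.35467) = 5.119203

5.119203


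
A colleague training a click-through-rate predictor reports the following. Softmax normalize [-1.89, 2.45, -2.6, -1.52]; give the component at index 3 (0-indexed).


Exponentials: e^-1.89=0.1511, e^2.45=11.5883, e^-2.6=0.0743, e^-1.52=0.2187
Sum = 12.0324
Softmax = [0.0126, 0.9631, 0.0062, 0.0182]
p[3] = 0.2187/12.0324 = 0.0182

0.0182


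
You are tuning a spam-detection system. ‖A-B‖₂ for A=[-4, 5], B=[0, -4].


d = √((-4-0)² + (5+ 4)²)
  = √(16 + 81)
  = √97 = 9.8489

9.8489


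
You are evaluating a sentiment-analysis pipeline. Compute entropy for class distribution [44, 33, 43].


Probabilities: [44/120, 33/120, 43/120] ≈ [0.3667, 0.275, 0.3583]
H = -((44/120)·log₂(44/120) + (33/120)·log₂(33/120) + (43/120)·log₂(43/120))
  = 1.5735 bits

1.5735 bits


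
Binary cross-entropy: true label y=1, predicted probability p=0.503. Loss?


BCE = -[y·ln(p) + (1-y)·ln(1-p)]
= -1·ln(0.503) - 0
= -ln(0.503) = 0.6872

0.6872


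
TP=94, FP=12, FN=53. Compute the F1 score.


Precision = 94/106 = 0.8868
Recall = 94/147 = 0.6395
F1 = 2·P·R/(P+R) = 2·TP/(2·TP+FP+FN) = 188/(188+12+53) = 188/253 = 0.7431

0.7431


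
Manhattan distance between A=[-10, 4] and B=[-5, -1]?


d = |-10+ 5| + |4+ 1|
  = 5 + 5
  = 10

10


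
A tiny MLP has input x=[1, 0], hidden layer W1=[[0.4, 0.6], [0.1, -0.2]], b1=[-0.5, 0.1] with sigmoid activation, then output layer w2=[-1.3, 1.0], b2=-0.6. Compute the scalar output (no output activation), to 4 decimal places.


z1[0] = (0.4)·(1) + (0.6)·(0) - 0.5 = -0.1
z1[1] = (0.1)·(1) + (-0.2)·(0) + 0.1 = 0.2
h = sigmoid(z1) = [0.475, 0.5498]
output = (-1.3)·(0.475) + (1.0)·(0.5498) - 0.6 = -0.6677

-0.6677


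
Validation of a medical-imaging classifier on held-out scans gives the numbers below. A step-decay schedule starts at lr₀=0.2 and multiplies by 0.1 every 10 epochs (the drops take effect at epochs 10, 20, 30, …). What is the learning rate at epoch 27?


n_drops = ⌊27/10⌋ = 2
lr = 0.2·0.1^2 = 0.2·0.01 = 0.002

0.002


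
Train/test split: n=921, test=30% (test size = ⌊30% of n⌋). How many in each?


Test = ⌊921·30/100⌋ = 276
Train = 921 - 276 = 645

Train: 645, Test: 276


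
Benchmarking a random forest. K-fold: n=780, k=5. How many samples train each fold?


Fold size = 780/5 = 156
Training per fold = 780 - 156 = 624

624


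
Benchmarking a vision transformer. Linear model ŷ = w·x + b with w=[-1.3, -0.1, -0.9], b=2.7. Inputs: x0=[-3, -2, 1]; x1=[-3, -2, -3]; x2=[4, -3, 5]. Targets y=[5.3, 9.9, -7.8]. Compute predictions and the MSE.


ŷ0 = (-1.3)·(-3) + (-0.1)·(-2) + (-0.9)·(1) + 2.7 = 5.9
ŷ1 = (-1.3)·(-3) + (-0.1)·(-2) + (-0.9)·(-3) + 2.7 = 9.5
ŷ2 = (-1.3)·(4) + (-0.1)·(-3) + (-0.9)·(5) + 2.7 = -6.7
errors² = [0.36, 0.16, 1.21]
MSE = 1.7300/3 = 0.5767

0.5767


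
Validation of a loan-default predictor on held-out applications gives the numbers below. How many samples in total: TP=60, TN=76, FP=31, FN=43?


Total = TP + TN + FP + FN
= 60 + 76 + 31 + 43
= 210
(Predicted positive: 91, predicted negative: 119)

210


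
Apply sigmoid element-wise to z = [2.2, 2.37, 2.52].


σ(2.2) = 1/(1+e^-2.2) = 0.9002
σ(2.37) = 1/(1+e^-2.37) = 0.9145
σ(2.52) = 1/(1+e^-2.52) = 0.9255
result = [0.9002, 0.9145, 0.9255]

[0.9002, 0.9145, 0.9255]


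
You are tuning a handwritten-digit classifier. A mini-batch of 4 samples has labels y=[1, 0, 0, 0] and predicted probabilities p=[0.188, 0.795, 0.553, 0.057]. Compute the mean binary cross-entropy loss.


L[0] = -ln(0.188) = 1.6713
L[1] = -ln(1-0.795) = -ln(0.205) = 1.5847
L[2] = -ln(1-0.553) = -ln(0.447) = 0.8052
L[3] = -ln(1-0.057) = -ln(0.943) = 0.0587
mean = (1.6713 + 1.5847 + 0.8052 + 0.0587)/4 = 1.03

1.03


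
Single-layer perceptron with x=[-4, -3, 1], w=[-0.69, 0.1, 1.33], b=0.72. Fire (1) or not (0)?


z = (-4)·(-0.69) + (-3)·(0.1) + (1)·(1.33) + 0.72
  = 4.51
step(z) = 1 (z≥0)

1


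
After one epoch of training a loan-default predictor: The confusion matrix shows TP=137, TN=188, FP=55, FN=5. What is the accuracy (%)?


Accuracy = (TP+TN)/(TP+TN+FP+FN)
= (137+188)/(385)
= 325/385 = 84.42%

84.42%


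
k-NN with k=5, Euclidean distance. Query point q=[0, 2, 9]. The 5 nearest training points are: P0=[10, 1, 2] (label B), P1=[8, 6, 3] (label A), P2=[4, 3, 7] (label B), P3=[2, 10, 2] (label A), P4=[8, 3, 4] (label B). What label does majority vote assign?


d(q,P0) = 12.2474  (label B)
d(q,P1) = 10.7703  (label A)
d(q,P2) = 4.5826  (label B)
d(q,P3) = 10.8167  (label A)
d(q,P4) = 9.4868  (label B)
Votes: A=2, B=3
Majority → B

B


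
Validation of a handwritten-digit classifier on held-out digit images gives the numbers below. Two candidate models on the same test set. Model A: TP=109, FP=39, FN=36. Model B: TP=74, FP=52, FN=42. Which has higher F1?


Model A: P=109/148=0.7365, R=109/145=0.7517, F1=2PR/(P+R)=2TP/(2TP+FP+FN)=218/293=0.744
Model B: P=74/126=0.5873, R=74/116=0.6379, F1=2PR/(P+R)=2TP/(2TP+FP+FN)=148/242=0.6116
0.744 > 0.6116 → Model A

Model A


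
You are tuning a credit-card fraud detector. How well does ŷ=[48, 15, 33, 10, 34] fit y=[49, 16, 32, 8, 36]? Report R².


ȳ = 28.2
SS_res = Σ(y-ŷ)² = 11
SS_tot = Σ(y-ȳ)² = 1064.8
R² = 1 - SS_res/SS_tot = 1 - 0.0103 = 0.9897

0.9897


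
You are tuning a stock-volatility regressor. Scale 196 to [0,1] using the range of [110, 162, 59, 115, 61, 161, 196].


min=59, max=196
(196-59)/(196-59) = 137/137 = 1.0

1.0


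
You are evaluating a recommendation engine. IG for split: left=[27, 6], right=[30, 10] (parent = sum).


Parent = [57, 16], H_parent = 0.7587
H_left = 0.684 (n=33), H_right = 0.8113 (n=40)
H_children = (33/73)·0.684 + (40/73)·0.8113 = 0.7538
IG = 0.7587 - 0.7538 = 0.0049

0.0049


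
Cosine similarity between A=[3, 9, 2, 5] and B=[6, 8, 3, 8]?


A·B = 3·6 + 9·8 + 2·3 + 5·8 = 136
‖A‖ = √119 = 10.9087, ‖B‖ = √173 = 13.1529
cos = 136/(√119·√173) = 136/√20587 = 0.9479

0.9479


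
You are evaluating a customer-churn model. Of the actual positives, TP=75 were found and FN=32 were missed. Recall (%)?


Recall = TP/(TP+FN)
= 75/(75+32)
= 75/107 = 70.09%

70.09%


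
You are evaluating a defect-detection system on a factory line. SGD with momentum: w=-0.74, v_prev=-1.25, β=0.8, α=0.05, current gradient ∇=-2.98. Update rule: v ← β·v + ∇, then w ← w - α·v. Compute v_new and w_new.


v_new = 0.8·-1.25 - 2.98 = -1 - 2.98 = -3.98
w_new = -0.74 - 0.05·-3.98 = -0.74 + 0.199 = -0.541

v_new=-3.98, w_new=-0.541


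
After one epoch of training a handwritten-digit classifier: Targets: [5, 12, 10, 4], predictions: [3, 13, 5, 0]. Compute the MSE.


Squared errors: (5-3)²=4, (12-13)²=1, (10-5)²=25, (4-0)²=16
Sum = 46
MSE = 46/4 = 23/2

23/2


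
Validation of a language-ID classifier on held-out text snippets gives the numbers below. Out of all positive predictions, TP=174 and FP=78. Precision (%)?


Precision = TP/(TP+FP)
= 174/(174+78)
= 174/252 = 69.05%

69.05%


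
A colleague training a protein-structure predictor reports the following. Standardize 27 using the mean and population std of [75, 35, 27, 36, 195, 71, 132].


μ = 81.5714, σ = 57.056
z = (27 - 81.5714)/57.056 = -0.9565

-0.9565


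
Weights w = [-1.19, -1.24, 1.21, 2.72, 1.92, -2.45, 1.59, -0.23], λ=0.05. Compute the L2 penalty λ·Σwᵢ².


‖w‖₂² = (-1.19)² + (-1.24)² + (1.21)² + (2.72)² + (1.92)² + (-2.45)² + (1.59)² + (-0.23)²
     = 1.4161 + 1.5376 + 1.4641 + 7.3984 + 3.6864 + 6.0025 + 2.5281 + 0.0529
     = 24.0861
λ·‖w‖₂² = 0.05·24.0861 = 1.204305

1.204305


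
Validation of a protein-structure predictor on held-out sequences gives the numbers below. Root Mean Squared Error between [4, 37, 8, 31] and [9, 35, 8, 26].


MSE = 54/4 = 13.5
RMSE = √(54/4) = 3.6742

3.6742


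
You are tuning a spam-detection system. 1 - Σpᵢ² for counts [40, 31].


Probabilities: [40/71, 31/71] ≈ [0.5634, 0.4366]
Σpᵢ² = (1600 + 961)/71² = 2561/5041
Gini = 1 - Σpᵢ² = 1 - 2561/5041 = 0.492

0.492


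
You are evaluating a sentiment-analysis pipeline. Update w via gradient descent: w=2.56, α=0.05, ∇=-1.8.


w_new = w - α·∇
= 2.56 - 0.05·-1.8
= 2.56 + 0.09
= 2.65

2.65


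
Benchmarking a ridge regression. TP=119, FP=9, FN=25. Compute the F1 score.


Precision = 119/128 = 0.9297
Recall = 119/144 = 0.8264
F1 = 2·P·R/(P+R) = 2·TP/(2·TP+FP+FN) = 238/(238+9+25) = 238/272 = 0.875

0.875


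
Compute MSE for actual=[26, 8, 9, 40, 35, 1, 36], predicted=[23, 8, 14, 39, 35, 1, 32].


Squared errors: (26-23)²=9, (8-8)²=0, (9-14)²=25, (40-39)²=1, (35-35)²=0, (1-1)²=0, (36-32)²=16
Sum = 51
MSE = 51/7 = 51/7

51/7


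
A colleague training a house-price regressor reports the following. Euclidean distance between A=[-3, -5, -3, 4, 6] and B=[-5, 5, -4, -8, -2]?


d = √((-3+ 5)² + (-5-5)² + (-3+ 4)² + (4+ 8)² + (6+ 2)²)
  = √(4 + 100 + 1 + 144 + 64)
  = √313 = 17.6918

17.6918


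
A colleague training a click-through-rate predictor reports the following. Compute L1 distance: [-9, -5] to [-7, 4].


d = |-9+ 7| + |-5-4|
  = 2 + 9
  = 11

11


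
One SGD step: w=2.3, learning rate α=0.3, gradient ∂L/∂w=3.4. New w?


w_new = w - α·∇
= 2.3 - 0.3·3.4
= 2.3 - 1.02
= 1.28

1.28


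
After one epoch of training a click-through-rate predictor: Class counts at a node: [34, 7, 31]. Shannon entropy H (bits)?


Probabilities: [34/72, 7/72, 31/72] ≈ [0.4722, 0.0972, 0.4306]
H = -((34/72)·log₂(34/72) + (7/72)·log₂(7/72) + (31/72)·log₂(31/72))
  = 1.3615 bits

1.3615 bits


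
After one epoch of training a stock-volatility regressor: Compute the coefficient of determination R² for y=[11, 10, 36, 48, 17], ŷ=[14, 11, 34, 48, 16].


ȳ = 24.4
SS_res = Σ(y-ŷ)² = 15
SS_tot = Σ(y-ȳ)² = 1133.2
R² = 1 - SS_res/SS_tot = 1 - 0.0132 = 0.9868

0.9868


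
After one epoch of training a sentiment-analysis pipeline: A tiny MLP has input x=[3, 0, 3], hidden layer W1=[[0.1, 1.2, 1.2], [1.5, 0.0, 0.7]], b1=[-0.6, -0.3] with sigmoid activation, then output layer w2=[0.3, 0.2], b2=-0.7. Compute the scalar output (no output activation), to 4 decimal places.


z1[0] = (0.1)·(3) + (1.2)·(0) + (1.2)·(3) - 0.6 = 3.3
z1[1] = (1.5)·(3) + (0.0)·(0) + (0.7)·(3) - 0.3 = 6.3
h = sigmoid(z1) = [0.9644, 0.9982]
output = (0.3)·(0.9644) + (0.2)·(0.9982) - 0.7 = -0.211

-0.211


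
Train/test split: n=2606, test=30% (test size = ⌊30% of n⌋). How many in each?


Test = ⌊2606·30/100⌋ = 781
Train = 2606 - 781 = 1825

Train: 1825, Test: 781


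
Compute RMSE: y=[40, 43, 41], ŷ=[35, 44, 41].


MSE = 26/3 = 8.6667
RMSE = √(26/3) = 2.9439

2.9439


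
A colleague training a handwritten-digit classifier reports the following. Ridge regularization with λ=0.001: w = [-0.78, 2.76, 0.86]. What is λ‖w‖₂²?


‖w‖₂² = (-0.78)² + (2.76)² + (0.86)²
     = 0.6084 + 7.6176 + 0.7396
     = 8.9656
λ·‖w‖₂² = 0.001·8.9656 = 0.008966

0.008966


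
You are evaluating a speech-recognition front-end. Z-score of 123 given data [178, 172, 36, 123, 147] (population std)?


μ = 131.2, σ = 51.4486
z = (123 - 131.2)/51.4486 = -0.1594

-0.1594


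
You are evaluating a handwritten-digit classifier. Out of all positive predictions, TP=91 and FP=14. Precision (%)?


Precision = TP/(TP+FP)
= 91/(91+14)
= 91/105 = 86.67%

86.67%


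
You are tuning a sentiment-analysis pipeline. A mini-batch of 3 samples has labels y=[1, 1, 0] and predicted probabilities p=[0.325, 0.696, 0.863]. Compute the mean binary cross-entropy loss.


L[0] = -ln(0.325) = 1.1239
L[1] = -ln(0.696) = 0.3624
L[2] = -ln(1-0.863) = -ln(0.137) = 1.9878
mean = (1.1239 + 0.3624 + 1.9878)/3 = 1.158

1.158


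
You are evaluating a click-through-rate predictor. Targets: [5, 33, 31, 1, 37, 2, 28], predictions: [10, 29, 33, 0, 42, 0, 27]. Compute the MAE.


Absolute errors: |5-10|=5, |33-29|=4, |31-33|=2, |1-0|=1, |37-42|=5, |2-0|=2, |28-27|=1
Sum = 20
MAE = 20/7 = 20/7

20/7


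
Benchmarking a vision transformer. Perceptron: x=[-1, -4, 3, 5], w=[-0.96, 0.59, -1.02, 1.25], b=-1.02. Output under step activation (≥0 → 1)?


z = (-1)·(-0.96) + (-4)·(0.59) + (3)·(-1.02) + (5)·(1.25) - 1.02
  = 0.77
step(z) = 1 (z≥0)

1


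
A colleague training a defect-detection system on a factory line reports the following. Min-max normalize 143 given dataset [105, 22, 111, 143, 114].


min=22, max=143
(143-22)/(143-22) = 121/121 = 1.0

1.0


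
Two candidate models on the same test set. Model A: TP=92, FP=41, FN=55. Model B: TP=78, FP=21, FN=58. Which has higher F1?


Model A: P=92/133=0.6917, R=92/147=0.6259, F1=2PR/(P+R)=2TP/(2TP+FP+FN)=184/280=0.6571
Model B: P=78/99=0.7879, R=78/136=0.5735, F1=2PR/(P+R)=2TP/(2TP+FP+FN)=156/235=0.6638
0.6571 < 0.6638 → Model B

Model B


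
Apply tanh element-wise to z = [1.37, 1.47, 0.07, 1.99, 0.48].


tanh(1.37) = 0.8787
tanh(1.47) = 0.8996
tanh(0.07) = 0.0699
tanh(1.99) = 0.9633
tanh(0.48) = 0.4462
result = [0.8787, 0.8996, 0.0699, 0.9633, 0.4462]

[0.8787, 0.8996, 0.0699, 0.9633, 0.4462]


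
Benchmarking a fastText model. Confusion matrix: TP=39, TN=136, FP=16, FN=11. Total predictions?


Total = TP + TN + FP + FN
= 39 + 136 + 16 + 11
= 202
(Predicted positive: 55, predicted negative: 147)

202


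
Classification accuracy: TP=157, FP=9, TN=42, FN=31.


Accuracy = (TP+TN)/(TP+TN+FP+FN)
= (157+42)/(239)
= 199/239 = 83.26%

83.26%


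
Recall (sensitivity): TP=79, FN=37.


Recall = TP/(TP+FN)
= 79/(79+37)
= 79/116 = 68.1%

68.1%


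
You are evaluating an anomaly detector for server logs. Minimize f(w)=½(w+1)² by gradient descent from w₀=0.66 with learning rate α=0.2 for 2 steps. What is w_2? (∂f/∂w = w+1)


step 1: grad = 0.66+1 = 1.66; w = 0.66 - 0.2·(1.66) = 0.328
step 2: grad = 0.328+1 = 1.328; w = 0.328 - 0.2·(1.328) = 0.0624

0.0624


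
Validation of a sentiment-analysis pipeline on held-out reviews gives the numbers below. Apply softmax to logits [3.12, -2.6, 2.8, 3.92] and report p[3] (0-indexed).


Exponentials: e^3.12=22.6464, e^-2.6=0.0743, e^2.8=16.4446, e^3.92=50.4004
Sum = 89.5657
Softmax = [0.2528, 0.0008, 0.1836, 0.5627]
p[3] = 50.4004/89.5657 = 0.5627

0.5627


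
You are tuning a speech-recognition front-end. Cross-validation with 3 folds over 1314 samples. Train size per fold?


Fold size = 1314/3 = 438
Training per fold = 1314 - 438 = 876

876


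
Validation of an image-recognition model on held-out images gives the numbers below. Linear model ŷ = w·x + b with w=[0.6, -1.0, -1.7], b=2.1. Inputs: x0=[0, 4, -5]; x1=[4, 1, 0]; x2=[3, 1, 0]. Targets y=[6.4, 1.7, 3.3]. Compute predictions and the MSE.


ŷ0 = (0.6)·(0) + (-1.0)·(4) + (-1.7)·(-5) + 2.1 = 6.6
ŷ1 = (0.6)·(4) + (-1.0)·(1) + (-1.7)·(0) + 2.1 = 3.5
ŷ2 = (0.6)·(3) + (-1.0)·(1) + (-1.7)·(0) + 2.1 = 2.9
errors² = [0.04, 3.24, 0.16]
MSE = 3.4400/3 = 1.1467

1.1467


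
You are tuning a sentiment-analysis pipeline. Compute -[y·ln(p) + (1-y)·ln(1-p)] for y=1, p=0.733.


BCE = -[y·ln(p) + (1-y)·ln(1-p)]
= -1·ln(0.733) - 0
= -ln(0.733) = 0.3106

0.3106


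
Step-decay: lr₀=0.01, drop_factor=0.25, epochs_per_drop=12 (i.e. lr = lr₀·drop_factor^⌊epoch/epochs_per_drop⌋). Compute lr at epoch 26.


n_drops = ⌊26/12⌋ = 2
lr = 0.01·0.25^2 = 0.01·0.0625 = 0.000625

0.000625


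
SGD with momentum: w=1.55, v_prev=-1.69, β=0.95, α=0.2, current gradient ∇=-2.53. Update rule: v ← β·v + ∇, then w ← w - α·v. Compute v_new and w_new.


v_new = 0.95·-1.69 - 2.53 = -1.6055 - 2.53 = -4.1355
w_new = 1.55 - 0.2·-4.1355 = 1.55 + 0.8271 = 2.3771

v_new=-4.1355, w_new=2.3771


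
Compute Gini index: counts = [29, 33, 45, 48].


Probabilities: [29/155, 33/155, 45/155, 48/155] ≈ [0.1871, 0.2129, 0.2903, 0.3097]
Σpᵢ² = (841 + 1089 + 2025 + 2304)/155² = 6259/24025
Gini = 1 - Σpᵢ² = 1 - 6259/24025 = 0.7395

0.7395


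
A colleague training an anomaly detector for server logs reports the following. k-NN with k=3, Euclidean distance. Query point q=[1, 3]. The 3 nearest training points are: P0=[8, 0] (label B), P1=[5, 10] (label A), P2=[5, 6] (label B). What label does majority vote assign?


d(q,P0) = 7.6158  (label B)
d(q,P1) = 8.0623  (label A)
d(q,P2) = 5.0  (label B)
Votes: A=1, B=2
Majority → B

B


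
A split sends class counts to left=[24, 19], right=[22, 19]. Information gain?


Parent = [46, 38], H_parent = 0.9934
H_left = 0.9902 (n=43), H_right = 0.9961 (n=41)
H_children = (43/84)·0.9902 + (41/84)·0.9961 = 0.9931
IG = 0.9934 - 0.9931 = 0.0003

0.0003


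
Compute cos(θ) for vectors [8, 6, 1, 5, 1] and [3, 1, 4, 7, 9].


A·B = 8·3 + 6·1 + 1·4 + 5·7 + 1·9 = 78
‖A‖ = √127 = 11.2694, ‖B‖ = √156 = 12.49
cos = 78/(√127·√156) = 78/√19812 = 0.5542

0.5542


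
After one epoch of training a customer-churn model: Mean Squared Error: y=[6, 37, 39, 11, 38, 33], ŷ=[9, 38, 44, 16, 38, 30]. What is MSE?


Squared errors: (6-9)²=9, (37-38)²=1, (39-44)²=25, (11-16)²=25, (38-38)²=0, (33-30)²=9
Sum = 69
MSE = 69/6 = 23/2

23/2


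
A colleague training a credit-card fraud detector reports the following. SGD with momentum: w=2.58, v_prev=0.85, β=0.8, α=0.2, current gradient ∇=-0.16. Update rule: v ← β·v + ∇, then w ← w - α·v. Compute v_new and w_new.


v_new = 0.8·0.85 - 0.16 = 0.68 - 0.16 = 0.52
w_new = 2.58 - 0.2·0.52 = 2.58 - 0.104 = 2.476

v_new=0.52, w_new=2.476


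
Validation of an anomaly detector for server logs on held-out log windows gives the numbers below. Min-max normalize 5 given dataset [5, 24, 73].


min=5, max=73
(5-5)/(73-5) = 0/68 = 0.0

0.0


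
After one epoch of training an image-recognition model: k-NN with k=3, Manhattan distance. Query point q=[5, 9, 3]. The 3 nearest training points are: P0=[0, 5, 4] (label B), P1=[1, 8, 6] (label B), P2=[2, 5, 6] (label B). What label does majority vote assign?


d(q,P0) = 10  (label B)
d(q,P1) = 8  (label B)
d(q,P2) = 10  (label B)
Votes: A=0, B=3
Majority → B

B


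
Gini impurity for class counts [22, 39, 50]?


Probabilities: [22/111, 39/111, 50/111] ≈ [0.1982, 0.3514, 0.4505]
Σpᵢ² = (484 + 1521 + 2500)/111² = 4505/12321
Gini = 1 - Σpᵢ² = 1 - 4505/12321 = 0.6344

0.6344


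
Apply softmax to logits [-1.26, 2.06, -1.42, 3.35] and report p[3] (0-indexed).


Exponentials: e^-1.26=0.2837, e^2.06=7.846, e^-1.42=0.2417, e^3.35=28.5027
Sum = 36.8741
Softmax = [0.0077, 0.2128, 0.0066, 0.773]
p[3] = 28.5027/36.8741 = 0.773

0.773


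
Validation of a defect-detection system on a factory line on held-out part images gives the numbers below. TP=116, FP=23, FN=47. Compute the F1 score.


Precision = 116/139 = 0.8345
Recall = 116/163 = 0.7117
F1 = 2·P·R/(P+R) = 2·TP/(2·TP+FP+FN) = 232/(232+23+47) = 232/302 = 0.7682

0.7682


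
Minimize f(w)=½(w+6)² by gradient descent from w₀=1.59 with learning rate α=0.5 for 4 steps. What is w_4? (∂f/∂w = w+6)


step 1: grad = 1.59+6 = 7.59; w = 1.59 - 0.5·(7.59) = -2.205
step 2: grad = -2.205+6 = 3.795; w = -2.205 - 0.5·(3.795) = -4.1025
step 3: grad = -4.1025+6 = 1.8975; w = -4.1025 - 0.5·(1.8975) = -5.05125
step 4: grad = -5.05125+6 = 0.94875; w = -5.05125 - 0.5·(0.94875) = -5.525625

-5.525625


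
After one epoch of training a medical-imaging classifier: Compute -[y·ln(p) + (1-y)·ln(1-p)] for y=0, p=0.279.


BCE = -[y·ln(p) + (1-y)·ln(1-p)]
= -0 - 1·ln(1-0.279)
= -ln(0.721) = 0.3271

0.3271


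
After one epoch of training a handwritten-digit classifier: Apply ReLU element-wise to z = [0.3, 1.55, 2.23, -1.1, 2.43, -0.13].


ReLU(0.3) = max(0, 0.3) = 0.3
ReLU(1.55) = max(0, 1.55) = 1.55
ReLU(2.23) = max(0, 2.23) = 2.23
ReLU(-1.1) = max(0, -1.1) = 0.0
ReLU(2.43) = max(0, 2.43) = 2.43
ReLU(-0.13) = max(0, -0.13) = 0.0
result = [0.3, 1.55, 2.23, 0.0, 2.43, 0.0]

[0.3, 1.55, 2.23, 0.0, 2.43, 0.0]


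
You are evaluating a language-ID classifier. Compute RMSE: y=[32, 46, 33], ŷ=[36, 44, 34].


MSE = 21/3 = 7
RMSE = √(21/3) = 2.6458

2.6458


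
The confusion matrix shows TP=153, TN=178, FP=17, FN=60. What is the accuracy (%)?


Accuracy = (TP+TN)/(TP+TN+FP+FN)
= (153+178)/(408)
= 331/408 = 81.13%

81.13%


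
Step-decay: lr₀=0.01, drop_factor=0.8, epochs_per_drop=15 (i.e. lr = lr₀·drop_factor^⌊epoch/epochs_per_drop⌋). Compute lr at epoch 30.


n_drops = ⌊30/15⌋ = 2
lr = 0.01·0.8^2 = 0.01·0.64 = 0.0064

0.0064


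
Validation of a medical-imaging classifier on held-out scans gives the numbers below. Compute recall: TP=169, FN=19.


Recall = TP/(TP+FN)
= 169/(169+19)
= 169/188 = 89.89%

89.89%


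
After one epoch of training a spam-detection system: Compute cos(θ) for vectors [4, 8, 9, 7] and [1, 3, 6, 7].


A·B = 4·1 + 8·3 + 9·6 + 7·7 = 131
‖A‖ = √210 = 14.4914, ‖B‖ = √95 = 9.7468
cos = 131/(√210·√95) = 131/√19950 = 0.9275

0.9275


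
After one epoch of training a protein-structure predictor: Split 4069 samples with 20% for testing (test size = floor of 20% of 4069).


Test = ⌊4069·20/100⌋ = 813
Train = 4069 - 813 = 3256

Train: 3256, Test: 813
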